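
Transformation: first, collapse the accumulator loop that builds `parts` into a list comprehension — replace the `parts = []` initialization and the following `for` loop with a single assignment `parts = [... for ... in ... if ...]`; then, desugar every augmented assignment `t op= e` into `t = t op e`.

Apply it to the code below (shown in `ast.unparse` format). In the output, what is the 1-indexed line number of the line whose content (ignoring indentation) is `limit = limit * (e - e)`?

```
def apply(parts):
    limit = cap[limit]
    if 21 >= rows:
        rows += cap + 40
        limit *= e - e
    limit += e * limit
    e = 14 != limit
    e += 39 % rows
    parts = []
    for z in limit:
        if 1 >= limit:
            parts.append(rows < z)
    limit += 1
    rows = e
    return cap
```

Transformed code:
def apply(parts):
    limit = cap[limit]
    if 21 >= rows:
        rows = rows + (cap + 40)
        limit = limit * (e - e)
    limit = limit + e * limit
    e = 14 != limit
    e = e + 39 % rows
    parts = [rows < z for z in limit if 1 >= limit]
    limit = limit + 1
    rows = e
    return cap

5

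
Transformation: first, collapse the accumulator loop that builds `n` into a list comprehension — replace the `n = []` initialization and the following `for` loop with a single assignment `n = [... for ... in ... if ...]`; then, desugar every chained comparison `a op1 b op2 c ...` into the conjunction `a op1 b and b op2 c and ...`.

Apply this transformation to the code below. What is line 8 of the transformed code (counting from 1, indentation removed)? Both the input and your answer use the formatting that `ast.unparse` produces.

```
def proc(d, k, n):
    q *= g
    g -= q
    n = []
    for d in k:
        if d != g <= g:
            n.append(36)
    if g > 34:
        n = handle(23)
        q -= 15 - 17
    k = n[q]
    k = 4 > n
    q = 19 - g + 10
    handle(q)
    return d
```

k = n[q]

Transformed code:
def proc(d, k, n):
    q *= g
    g -= q
    n = [36 for d in k if d != g and g <= g]
    if g > 34:
        n = handle(23)
        q -= 15 - 17
    k = n[q]
    k = 4 > n
    q = 19 - g + 10
    handle(q)
    return d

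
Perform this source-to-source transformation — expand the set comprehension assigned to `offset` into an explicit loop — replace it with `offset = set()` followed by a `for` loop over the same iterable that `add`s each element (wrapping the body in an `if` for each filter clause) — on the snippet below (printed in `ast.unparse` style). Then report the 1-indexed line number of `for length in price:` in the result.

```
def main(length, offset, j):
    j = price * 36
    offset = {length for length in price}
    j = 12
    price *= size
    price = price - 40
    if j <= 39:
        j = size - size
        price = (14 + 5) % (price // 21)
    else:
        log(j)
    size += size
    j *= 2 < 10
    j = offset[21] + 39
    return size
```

4

Transformed code:
def main(length, offset, j):
    j = price * 36
    offset = set()
    for length in price:
        offset.add(length)
    j = 12
    price *= size
    price = price - 40
    if j <= 39:
        j = size - size
        price = (14 + 5) % (price // 21)
    else:
        log(j)
    size += size
    j *= 2 < 10
    j = offset[21] + 39
    return size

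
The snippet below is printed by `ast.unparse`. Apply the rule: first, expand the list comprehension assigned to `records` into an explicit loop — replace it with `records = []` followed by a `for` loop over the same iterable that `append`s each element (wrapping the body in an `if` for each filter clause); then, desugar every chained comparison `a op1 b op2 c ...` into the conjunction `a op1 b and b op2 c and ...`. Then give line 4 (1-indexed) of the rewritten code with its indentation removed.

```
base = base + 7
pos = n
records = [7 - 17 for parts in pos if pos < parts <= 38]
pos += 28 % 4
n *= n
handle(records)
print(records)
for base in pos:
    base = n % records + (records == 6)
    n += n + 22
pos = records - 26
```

Transformed code:
base = base + 7
pos = n
records = []
for parts in pos:
    if pos < parts and parts <= 38:
        records.append(7 - 17)
pos += 28 % 4
n *= n
handle(records)
print(records)
for base in pos:
    base = n % records + (records == 6)
    n += n + 22
pos = records - 26

for parts in pos:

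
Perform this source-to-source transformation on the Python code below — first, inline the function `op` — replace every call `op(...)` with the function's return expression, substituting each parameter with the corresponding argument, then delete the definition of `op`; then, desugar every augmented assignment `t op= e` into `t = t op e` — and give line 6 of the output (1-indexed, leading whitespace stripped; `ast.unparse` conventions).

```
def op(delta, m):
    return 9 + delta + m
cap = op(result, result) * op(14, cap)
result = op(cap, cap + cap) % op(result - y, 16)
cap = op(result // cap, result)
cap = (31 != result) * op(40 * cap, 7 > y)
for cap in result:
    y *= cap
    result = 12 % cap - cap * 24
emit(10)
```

y = y * cap

Transformed code:
cap = (9 + result + result) * (9 + 14 + cap)
result = (9 + cap + (cap + cap)) % (9 + (result - y) + 16)
cap = 9 + result // cap + result
cap = (31 != result) * (9 + 40 * cap + (7 > y))
for cap in result:
    y = y * cap
    result = 12 % cap - cap * 24
emit(10)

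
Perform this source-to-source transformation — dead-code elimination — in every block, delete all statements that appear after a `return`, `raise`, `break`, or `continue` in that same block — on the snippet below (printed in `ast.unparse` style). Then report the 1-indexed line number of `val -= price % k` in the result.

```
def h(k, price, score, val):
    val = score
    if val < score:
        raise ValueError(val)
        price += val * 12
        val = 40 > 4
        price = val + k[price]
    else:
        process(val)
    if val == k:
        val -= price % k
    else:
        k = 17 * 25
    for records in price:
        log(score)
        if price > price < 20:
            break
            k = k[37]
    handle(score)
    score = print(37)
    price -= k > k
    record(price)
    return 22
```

8

Transformed code:
def h(k, price, score, val):
    val = score
    if val < score:
        raise ValueError(val)
    else:
        process(val)
    if val == k:
        val -= price % k
    else:
        k = 17 * 25
    for records in price:
        log(score)
        if price > price < 20:
            break
    handle(score)
    score = print(37)
    price -= k > k
    record(price)
    return 22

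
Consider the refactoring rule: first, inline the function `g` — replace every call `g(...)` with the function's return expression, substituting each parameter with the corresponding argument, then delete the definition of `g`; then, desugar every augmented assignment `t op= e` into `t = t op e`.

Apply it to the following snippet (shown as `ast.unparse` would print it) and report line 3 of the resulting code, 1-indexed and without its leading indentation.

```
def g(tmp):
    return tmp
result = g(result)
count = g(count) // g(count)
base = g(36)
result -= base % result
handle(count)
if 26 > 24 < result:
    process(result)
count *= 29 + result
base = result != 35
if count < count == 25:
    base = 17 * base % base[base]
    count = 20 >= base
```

base = 36

Transformed code:
result = result
count = count // count
base = 36
result = result - base % result
handle(count)
if 26 > 24 < result:
    process(result)
count = count * (29 + result)
base = result != 35
if count < count == 25:
    base = 17 * base % base[base]
    count = 20 >= base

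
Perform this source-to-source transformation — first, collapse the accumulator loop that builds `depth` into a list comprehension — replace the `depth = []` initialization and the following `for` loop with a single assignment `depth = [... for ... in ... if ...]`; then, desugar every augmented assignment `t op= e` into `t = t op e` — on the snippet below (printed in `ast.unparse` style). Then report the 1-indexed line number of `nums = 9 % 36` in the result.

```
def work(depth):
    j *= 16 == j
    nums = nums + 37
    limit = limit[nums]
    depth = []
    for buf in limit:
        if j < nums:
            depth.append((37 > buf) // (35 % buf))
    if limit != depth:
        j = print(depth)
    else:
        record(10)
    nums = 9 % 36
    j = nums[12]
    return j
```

10

Transformed code:
def work(depth):
    j = j * (16 == j)
    nums = nums + 37
    limit = limit[nums]
    depth = [(37 > buf) // (35 % buf) for buf in limit if j < nums]
    if limit != depth:
        j = print(depth)
    else:
        record(10)
    nums = 9 % 36
    j = nums[12]
    return j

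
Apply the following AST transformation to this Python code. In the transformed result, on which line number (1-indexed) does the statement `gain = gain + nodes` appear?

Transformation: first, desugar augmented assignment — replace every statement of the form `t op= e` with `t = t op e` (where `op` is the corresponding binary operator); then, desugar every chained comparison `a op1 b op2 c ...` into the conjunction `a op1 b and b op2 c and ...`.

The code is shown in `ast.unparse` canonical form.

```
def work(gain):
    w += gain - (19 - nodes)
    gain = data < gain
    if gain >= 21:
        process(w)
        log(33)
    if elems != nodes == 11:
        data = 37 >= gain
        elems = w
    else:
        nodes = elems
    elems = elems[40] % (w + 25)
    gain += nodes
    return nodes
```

13

Transformed code:
def work(gain):
    w = w + (gain - (19 - nodes))
    gain = data < gain
    if gain >= 21:
        process(w)
        log(33)
    if elems != nodes and nodes == 11:
        data = 37 >= gain
        elems = w
    else:
        nodes = elems
    elems = elems[40] % (w + 25)
    gain = gain + nodes
    return nodes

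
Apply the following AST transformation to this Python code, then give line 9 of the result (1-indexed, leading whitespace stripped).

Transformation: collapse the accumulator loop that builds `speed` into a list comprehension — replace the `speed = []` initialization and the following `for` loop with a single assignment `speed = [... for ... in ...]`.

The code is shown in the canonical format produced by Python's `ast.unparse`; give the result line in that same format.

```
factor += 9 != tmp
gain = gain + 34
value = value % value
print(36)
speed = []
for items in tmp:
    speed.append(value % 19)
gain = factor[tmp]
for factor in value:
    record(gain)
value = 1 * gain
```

Transformed code:
factor += 9 != tmp
gain = gain + 34
value = value % value
print(36)
speed = [value % 19 for items in tmp]
gain = factor[tmp]
for factor in value:
    record(gain)
value = 1 * gain

value = 1 * gain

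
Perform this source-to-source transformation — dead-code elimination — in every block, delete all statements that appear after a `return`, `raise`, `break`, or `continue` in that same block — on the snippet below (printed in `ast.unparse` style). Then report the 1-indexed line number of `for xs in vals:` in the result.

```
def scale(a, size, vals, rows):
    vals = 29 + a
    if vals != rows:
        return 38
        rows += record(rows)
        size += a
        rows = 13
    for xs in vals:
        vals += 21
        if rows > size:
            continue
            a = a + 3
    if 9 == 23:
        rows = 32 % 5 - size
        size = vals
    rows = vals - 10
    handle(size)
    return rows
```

5

Transformed code:
def scale(a, size, vals, rows):
    vals = 29 + a
    if vals != rows:
        return 38
    for xs in vals:
        vals += 21
        if rows > size:
            continue
    if 9 == 23:
        rows = 32 % 5 - size
        size = vals
    rows = vals - 10
    handle(size)
    return rows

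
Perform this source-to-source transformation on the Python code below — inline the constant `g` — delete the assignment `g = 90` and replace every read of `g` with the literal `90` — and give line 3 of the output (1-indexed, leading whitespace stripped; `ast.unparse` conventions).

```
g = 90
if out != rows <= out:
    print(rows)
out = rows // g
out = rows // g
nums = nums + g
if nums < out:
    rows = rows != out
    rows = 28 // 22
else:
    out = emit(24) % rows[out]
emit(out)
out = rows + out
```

Transformed code:
if out != rows <= out:
    print(rows)
out = rows // 90
out = rows // 90
nums = nums + 90
if nums < out:
    rows = rows != out
    rows = 28 // 22
else:
    out = emit(24) % rows[out]
emit(out)
out = rows + out

out = rows // 90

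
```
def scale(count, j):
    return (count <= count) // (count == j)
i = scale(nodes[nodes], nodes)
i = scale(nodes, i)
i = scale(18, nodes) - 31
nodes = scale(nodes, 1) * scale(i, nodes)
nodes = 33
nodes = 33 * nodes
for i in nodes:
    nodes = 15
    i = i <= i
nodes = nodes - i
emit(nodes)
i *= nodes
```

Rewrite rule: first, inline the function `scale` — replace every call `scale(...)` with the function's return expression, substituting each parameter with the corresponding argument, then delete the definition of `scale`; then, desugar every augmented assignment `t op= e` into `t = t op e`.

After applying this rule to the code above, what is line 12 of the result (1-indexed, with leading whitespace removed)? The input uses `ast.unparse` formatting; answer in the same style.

i = i * nodes

Transformed code:
i = (nodes[nodes] <= nodes[nodes]) // (nodes[nodes] == nodes)
i = (nodes <= nodes) // (nodes == i)
i = (18 <= 18) // (18 == nodes) - 31
nodes = (nodes <= nodes) // (nodes == 1) * ((i <= i) // (i == nodes))
nodes = 33
nodes = 33 * nodes
for i in nodes:
    nodes = 15
    i = i <= i
nodes = nodes - i
emit(nodes)
i = i * nodes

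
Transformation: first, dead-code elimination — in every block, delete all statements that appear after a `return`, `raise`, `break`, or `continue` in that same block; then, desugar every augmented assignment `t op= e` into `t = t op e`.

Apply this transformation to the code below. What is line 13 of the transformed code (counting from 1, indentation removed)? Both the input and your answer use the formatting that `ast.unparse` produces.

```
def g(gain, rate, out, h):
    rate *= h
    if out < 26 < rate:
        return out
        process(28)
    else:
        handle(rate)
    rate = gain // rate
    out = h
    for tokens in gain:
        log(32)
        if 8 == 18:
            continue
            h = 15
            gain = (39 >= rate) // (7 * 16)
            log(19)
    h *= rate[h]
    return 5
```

Transformed code:
def g(gain, rate, out, h):
    rate = rate * h
    if out < 26 < rate:
        return out
    else:
        handle(rate)
    rate = gain // rate
    out = h
    for tokens in gain:
        log(32)
        if 8 == 18:
            continue
    h = h * rate[h]
    return 5

h = h * rate[h]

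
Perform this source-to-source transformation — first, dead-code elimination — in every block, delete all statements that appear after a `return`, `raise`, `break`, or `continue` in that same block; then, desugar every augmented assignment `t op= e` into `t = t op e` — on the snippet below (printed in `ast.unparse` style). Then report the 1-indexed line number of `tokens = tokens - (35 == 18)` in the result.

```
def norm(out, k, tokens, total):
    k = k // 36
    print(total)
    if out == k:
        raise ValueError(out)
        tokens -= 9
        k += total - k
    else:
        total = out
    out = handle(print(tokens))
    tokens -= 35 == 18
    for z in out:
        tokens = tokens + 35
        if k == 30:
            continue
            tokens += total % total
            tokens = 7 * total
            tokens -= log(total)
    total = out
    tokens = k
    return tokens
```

9

Transformed code:
def norm(out, k, tokens, total):
    k = k // 36
    print(total)
    if out == k:
        raise ValueError(out)
    else:
        total = out
    out = handle(print(tokens))
    tokens = tokens - (35 == 18)
    for z in out:
        tokens = tokens + 35
        if k == 30:
            continue
    total = out
    tokens = k
    return tokens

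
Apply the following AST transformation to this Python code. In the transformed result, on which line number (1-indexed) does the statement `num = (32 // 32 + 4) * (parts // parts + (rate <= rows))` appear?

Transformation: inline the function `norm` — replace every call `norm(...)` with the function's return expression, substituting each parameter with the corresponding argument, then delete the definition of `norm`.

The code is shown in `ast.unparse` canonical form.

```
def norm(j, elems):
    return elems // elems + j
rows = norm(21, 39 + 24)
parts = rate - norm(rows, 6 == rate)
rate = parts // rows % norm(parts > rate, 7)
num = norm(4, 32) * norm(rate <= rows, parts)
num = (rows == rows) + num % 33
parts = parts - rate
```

Transformed code:
rows = (39 + 24) // (39 + 24) + 21
parts = rate - ((6 == rate) // (6 == rate) + rows)
rate = parts // rows % (7 // 7 + (parts > rate))
num = (32 // 32 + 4) * (parts // parts + (rate <= rows))
num = (rows == rows) + num % 33
parts = parts - rate

4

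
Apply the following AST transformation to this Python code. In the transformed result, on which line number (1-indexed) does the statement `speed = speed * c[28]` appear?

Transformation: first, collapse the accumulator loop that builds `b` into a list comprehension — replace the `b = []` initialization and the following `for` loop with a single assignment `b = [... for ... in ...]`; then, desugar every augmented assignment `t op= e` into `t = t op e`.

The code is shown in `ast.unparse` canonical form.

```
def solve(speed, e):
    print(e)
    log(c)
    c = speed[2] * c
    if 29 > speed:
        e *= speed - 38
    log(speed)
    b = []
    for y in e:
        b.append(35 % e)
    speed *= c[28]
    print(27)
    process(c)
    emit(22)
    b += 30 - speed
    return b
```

Transformed code:
def solve(speed, e):
    print(e)
    log(c)
    c = speed[2] * c
    if 29 > speed:
        e = e * (speed - 38)
    log(speed)
    b = [35 % e for y in e]
    speed = speed * c[28]
    print(27)
    process(c)
    emit(22)
    b = b + (30 - speed)
    return b

9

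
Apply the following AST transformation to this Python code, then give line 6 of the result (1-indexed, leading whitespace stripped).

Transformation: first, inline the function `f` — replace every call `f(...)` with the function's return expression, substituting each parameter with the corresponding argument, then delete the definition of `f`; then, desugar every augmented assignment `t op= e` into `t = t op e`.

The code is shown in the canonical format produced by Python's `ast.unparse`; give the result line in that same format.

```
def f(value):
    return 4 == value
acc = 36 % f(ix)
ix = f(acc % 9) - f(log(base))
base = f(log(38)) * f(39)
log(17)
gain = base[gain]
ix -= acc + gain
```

Transformed code:
acc = 36 % (4 == ix)
ix = (4 == acc % 9) - (4 == log(base))
base = (4 == log(38)) * (4 == 39)
log(17)
gain = base[gain]
ix = ix - (acc + gain)

ix = ix - (acc + gain)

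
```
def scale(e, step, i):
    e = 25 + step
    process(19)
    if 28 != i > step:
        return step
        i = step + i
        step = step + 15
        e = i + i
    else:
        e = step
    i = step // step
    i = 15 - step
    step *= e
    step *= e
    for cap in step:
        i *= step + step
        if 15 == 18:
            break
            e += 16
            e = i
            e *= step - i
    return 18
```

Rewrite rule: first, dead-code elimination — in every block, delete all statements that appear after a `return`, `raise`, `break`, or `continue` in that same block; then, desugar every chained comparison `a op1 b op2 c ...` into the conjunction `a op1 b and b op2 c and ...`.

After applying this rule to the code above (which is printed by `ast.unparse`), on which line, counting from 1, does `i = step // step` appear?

Transformed code:
def scale(e, step, i):
    e = 25 + step
    process(19)
    if 28 != i and i > step:
        return step
    else:
        e = step
    i = step // step
    i = 15 - step
    step *= e
    step *= e
    for cap in step:
        i *= step + step
        if 15 == 18:
            break
    return 18

8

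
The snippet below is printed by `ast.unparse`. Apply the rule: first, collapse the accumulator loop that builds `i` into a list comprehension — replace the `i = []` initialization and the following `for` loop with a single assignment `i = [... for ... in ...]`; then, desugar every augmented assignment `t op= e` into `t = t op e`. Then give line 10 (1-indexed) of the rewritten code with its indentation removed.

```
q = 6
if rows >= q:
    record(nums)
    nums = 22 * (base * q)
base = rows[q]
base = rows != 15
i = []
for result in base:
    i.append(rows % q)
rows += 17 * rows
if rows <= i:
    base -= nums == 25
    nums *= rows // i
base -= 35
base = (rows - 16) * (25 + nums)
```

Transformed code:
q = 6
if rows >= q:
    record(nums)
    nums = 22 * (base * q)
base = rows[q]
base = rows != 15
i = [rows % q for result in base]
rows = rows + 17 * rows
if rows <= i:
    base = base - (nums == 25)
    nums = nums * (rows // i)
base = base - 35
base = (rows - 16) * (25 + nums)

base = base - (nums == 25)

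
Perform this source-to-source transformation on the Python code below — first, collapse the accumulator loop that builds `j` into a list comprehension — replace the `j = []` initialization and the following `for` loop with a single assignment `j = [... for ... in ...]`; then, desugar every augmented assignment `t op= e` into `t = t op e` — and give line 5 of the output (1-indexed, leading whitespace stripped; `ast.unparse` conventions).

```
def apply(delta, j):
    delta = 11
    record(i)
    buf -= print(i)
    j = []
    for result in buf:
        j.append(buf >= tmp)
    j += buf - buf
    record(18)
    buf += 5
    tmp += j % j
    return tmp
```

j = [buf >= tmp for result in buf]

Transformed code:
def apply(delta, j):
    delta = 11
    record(i)
    buf = buf - print(i)
    j = [buf >= tmp for result in buf]
    j = j + (buf - buf)
    record(18)
    buf = buf + 5
    tmp = tmp + j % j
    return tmp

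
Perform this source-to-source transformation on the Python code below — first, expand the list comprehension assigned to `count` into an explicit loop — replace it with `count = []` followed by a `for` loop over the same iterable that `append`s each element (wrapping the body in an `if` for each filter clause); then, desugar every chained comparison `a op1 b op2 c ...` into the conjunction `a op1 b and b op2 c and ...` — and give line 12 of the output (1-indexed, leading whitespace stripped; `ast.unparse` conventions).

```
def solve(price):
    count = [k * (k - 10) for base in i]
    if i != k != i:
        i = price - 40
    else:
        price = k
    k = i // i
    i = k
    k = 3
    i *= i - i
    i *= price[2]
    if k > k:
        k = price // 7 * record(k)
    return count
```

i *= i - i

Transformed code:
def solve(price):
    count = []
    for base in i:
        count.append(k * (k - 10))
    if i != k and k != i:
        i = price - 40
    else:
        price = k
    k = i // i
    i = k
    k = 3
    i *= i - i
    i *= price[2]
    if k > k:
        k = price // 7 * record(k)
    return count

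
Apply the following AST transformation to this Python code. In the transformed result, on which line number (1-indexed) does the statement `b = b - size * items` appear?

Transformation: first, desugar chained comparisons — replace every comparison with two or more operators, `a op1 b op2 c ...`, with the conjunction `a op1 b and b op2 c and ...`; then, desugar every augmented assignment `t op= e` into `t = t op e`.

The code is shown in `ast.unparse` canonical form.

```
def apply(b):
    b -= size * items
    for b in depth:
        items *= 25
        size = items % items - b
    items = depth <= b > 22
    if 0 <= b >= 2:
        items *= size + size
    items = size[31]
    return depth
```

2

Transformed code:
def apply(b):
    b = b - size * items
    for b in depth:
        items = items * 25
        size = items % items - b
    items = depth <= b and b > 22
    if 0 <= b and b >= 2:
        items = items * (size + size)
    items = size[31]
    return depth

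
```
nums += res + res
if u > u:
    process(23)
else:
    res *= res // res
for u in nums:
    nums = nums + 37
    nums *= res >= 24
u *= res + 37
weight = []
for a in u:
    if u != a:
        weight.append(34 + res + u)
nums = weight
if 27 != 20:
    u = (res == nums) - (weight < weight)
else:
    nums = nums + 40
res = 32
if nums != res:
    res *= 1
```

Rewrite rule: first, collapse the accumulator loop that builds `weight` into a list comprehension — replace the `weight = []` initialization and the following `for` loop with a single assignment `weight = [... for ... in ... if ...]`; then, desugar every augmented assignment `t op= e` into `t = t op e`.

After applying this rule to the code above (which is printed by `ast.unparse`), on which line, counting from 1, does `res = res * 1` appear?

Transformed code:
nums = nums + (res + res)
if u > u:
    process(23)
else:
    res = res * (res // res)
for u in nums:
    nums = nums + 37
    nums = nums * (res >= 24)
u = u * (res + 37)
weight = [34 + res + u for a in u if u != a]
nums = weight
if 27 != 20:
    u = (res == nums) - (weight < weight)
else:
    nums = nums + 40
res = 32
if nums != res:
    res = res * 1

18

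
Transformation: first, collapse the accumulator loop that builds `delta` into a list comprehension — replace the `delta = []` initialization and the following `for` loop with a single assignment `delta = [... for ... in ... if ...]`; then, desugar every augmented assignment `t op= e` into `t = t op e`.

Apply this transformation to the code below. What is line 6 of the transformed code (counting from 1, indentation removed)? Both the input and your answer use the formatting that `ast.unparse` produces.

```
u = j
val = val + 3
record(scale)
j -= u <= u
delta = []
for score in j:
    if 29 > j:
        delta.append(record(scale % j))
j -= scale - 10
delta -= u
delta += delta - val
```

j = j - (scale - 10)

Transformed code:
u = j
val = val + 3
record(scale)
j = j - (u <= u)
delta = [record(scale % j) for score in j if 29 > j]
j = j - (scale - 10)
delta = delta - u
delta = delta + (delta - val)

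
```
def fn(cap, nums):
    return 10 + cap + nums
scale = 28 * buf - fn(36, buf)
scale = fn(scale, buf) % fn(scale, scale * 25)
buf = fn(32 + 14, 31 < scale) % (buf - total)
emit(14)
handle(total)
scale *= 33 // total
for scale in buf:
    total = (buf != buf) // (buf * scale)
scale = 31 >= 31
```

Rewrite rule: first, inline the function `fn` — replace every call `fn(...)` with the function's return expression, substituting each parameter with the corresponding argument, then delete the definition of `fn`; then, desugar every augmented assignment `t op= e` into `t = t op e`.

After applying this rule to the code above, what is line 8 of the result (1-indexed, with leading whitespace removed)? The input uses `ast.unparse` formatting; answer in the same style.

Transformed code:
scale = 28 * buf - (10 + 36 + buf)
scale = (10 + scale + buf) % (10 + scale + scale * 25)
buf = (10 + (32 + 14) + (31 < scale)) % (buf - total)
emit(14)
handle(total)
scale = scale * (33 // total)
for scale in buf:
    total = (buf != buf) // (buf * scale)
scale = 31 >= 31

total = (buf != buf) // (buf * scale)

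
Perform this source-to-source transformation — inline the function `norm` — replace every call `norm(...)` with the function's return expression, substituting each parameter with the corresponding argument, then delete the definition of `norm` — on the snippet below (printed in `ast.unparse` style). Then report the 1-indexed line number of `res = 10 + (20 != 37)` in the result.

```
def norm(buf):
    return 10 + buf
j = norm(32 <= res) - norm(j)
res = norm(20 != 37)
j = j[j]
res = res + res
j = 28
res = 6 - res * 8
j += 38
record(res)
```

2

Transformed code:
j = 10 + (32 <= res) - (10 + j)
res = 10 + (20 != 37)
j = j[j]
res = res + res
j = 28
res = 6 - res * 8
j += 38
record(res)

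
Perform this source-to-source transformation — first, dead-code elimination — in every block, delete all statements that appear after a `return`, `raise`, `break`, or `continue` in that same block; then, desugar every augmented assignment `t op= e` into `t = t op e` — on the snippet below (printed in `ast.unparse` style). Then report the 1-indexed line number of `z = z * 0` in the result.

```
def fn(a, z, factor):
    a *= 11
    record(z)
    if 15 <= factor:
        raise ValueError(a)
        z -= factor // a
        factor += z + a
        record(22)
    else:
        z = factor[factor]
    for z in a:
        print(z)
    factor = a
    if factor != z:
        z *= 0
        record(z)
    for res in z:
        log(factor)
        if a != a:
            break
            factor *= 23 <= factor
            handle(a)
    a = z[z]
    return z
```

12

Transformed code:
def fn(a, z, factor):
    a = a * 11
    record(z)
    if 15 <= factor:
        raise ValueError(a)
    else:
        z = factor[factor]
    for z in a:
        print(z)
    factor = a
    if factor != z:
        z = z * 0
        record(z)
    for res in z:
        log(factor)
        if a != a:
            break
    a = z[z]
    return z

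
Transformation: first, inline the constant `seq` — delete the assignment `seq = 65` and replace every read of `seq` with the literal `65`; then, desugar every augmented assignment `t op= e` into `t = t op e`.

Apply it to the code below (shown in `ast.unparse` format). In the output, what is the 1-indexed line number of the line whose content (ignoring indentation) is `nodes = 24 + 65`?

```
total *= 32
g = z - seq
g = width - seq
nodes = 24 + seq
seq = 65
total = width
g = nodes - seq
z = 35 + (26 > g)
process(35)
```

4

Transformed code:
total = total * 32
g = z - 65
g = width - 65
nodes = 24 + 65
total = width
g = nodes - 65
z = 35 + (26 > g)
process(35)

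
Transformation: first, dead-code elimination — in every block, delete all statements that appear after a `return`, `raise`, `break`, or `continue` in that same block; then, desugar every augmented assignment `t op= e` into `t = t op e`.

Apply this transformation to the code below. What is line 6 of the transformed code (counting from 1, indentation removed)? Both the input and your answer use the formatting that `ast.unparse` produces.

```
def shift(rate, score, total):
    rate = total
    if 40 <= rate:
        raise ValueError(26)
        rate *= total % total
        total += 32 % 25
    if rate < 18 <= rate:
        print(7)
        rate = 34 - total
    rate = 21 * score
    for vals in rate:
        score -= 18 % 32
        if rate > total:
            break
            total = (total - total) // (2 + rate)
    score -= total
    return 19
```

Transformed code:
def shift(rate, score, total):
    rate = total
    if 40 <= rate:
        raise ValueError(26)
    if rate < 18 <= rate:
        print(7)
        rate = 34 - total
    rate = 21 * score
    for vals in rate:
        score = score - 18 % 32
        if rate > total:
            break
    score = score - total
    return 19

print(7)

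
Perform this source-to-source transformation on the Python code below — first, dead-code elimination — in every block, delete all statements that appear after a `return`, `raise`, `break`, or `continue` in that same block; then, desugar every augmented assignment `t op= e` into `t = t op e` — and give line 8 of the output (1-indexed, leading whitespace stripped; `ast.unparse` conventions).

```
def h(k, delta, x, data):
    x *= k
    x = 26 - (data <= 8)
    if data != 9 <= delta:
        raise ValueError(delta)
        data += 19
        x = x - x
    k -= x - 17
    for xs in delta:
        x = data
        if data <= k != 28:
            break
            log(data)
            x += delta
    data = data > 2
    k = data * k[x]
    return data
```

x = data

Transformed code:
def h(k, delta, x, data):
    x = x * k
    x = 26 - (data <= 8)
    if data != 9 <= delta:
        raise ValueError(delta)
    k = k - (x - 17)
    for xs in delta:
        x = data
        if data <= k != 28:
            break
    data = data > 2
    k = data * k[x]
    return data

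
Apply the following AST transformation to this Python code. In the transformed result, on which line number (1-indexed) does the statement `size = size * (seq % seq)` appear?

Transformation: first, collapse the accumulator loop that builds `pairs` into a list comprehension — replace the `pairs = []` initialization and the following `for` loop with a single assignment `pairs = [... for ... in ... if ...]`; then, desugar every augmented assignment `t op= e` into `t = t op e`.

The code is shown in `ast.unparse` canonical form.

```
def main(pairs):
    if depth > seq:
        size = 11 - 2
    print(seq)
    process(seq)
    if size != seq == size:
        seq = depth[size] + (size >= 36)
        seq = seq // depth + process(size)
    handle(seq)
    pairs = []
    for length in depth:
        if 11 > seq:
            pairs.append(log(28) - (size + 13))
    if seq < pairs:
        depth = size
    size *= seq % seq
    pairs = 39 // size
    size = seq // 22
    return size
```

Transformed code:
def main(pairs):
    if depth > seq:
        size = 11 - 2
    print(seq)
    process(seq)
    if size != seq == size:
        seq = depth[size] + (size >= 36)
        seq = seq // depth + process(size)
    handle(seq)
    pairs = [log(28) - (size + 13) for length in depth if 11 > seq]
    if seq < pairs:
        depth = size
    size = size * (seq % seq)
    pairs = 39 // size
    size = seq // 22
    return size

13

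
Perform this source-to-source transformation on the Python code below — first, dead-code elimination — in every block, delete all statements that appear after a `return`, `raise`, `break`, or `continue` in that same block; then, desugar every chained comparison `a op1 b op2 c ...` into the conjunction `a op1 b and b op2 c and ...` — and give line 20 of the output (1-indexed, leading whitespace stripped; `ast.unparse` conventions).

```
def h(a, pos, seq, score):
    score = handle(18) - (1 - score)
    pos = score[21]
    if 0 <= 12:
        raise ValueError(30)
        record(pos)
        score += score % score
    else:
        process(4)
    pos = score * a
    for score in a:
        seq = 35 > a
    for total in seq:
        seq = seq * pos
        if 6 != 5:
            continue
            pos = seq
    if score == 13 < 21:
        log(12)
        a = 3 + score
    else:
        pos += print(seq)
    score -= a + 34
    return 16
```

score -= a + 34

Transformed code:
def h(a, pos, seq, score):
    score = handle(18) - (1 - score)
    pos = score[21]
    if 0 <= 12:
        raise ValueError(30)
    else:
        process(4)
    pos = score * a
    for score in a:
        seq = 35 > a
    for total in seq:
        seq = seq * pos
        if 6 != 5:
            continue
    if score == 13 and 13 < 21:
        log(12)
        a = 3 + score
    else:
        pos += print(seq)
    score -= a + 34
    return 16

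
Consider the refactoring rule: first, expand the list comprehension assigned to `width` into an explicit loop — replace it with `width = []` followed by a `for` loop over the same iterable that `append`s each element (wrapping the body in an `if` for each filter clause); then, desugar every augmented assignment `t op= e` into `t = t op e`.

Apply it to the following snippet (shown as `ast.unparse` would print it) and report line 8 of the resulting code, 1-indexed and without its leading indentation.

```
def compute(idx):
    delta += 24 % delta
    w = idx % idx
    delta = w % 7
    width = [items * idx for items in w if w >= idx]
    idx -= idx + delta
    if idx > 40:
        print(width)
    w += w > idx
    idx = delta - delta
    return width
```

width.append(items * idx)

Transformed code:
def compute(idx):
    delta = delta + 24 % delta
    w = idx % idx
    delta = w % 7
    width = []
    for items in w:
        if w >= idx:
            width.append(items * idx)
    idx = idx - (idx + delta)
    if idx > 40:
        print(width)
    w = w + (w > idx)
    idx = delta - delta
    return width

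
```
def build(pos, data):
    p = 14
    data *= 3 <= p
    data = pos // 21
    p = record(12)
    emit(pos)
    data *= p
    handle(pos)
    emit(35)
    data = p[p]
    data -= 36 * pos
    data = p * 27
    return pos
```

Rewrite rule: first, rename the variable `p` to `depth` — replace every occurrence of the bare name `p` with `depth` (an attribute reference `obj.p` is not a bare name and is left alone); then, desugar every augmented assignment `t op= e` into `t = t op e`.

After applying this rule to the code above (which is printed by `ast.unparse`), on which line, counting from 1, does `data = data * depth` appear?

Transformed code:
def build(pos, data):
    depth = 14
    data = data * (3 <= depth)
    data = pos // 21
    depth = record(12)
    emit(pos)
    data = data * depth
    handle(pos)
    emit(35)
    data = depth[depth]
    data = data - 36 * pos
    data = depth * 27
    return pos

7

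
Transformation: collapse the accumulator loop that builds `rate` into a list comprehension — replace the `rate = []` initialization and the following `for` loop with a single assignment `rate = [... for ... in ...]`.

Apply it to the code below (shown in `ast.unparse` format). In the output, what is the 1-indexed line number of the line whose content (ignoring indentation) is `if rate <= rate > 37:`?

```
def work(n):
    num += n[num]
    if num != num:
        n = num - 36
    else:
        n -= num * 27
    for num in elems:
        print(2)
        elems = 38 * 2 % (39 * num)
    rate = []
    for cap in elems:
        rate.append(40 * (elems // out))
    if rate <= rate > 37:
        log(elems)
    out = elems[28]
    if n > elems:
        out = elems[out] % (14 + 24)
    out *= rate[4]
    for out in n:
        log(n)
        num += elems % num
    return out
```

Transformed code:
def work(n):
    num += n[num]
    if num != num:
        n = num - 36
    else:
        n -= num * 27
    for num in elems:
        print(2)
        elems = 38 * 2 % (39 * num)
    rate = [40 * (elems // out) for cap in elems]
    if rate <= rate > 37:
        log(elems)
    out = elems[28]
    if n > elems:
        out = elems[out] % (14 + 24)
    out *= rate[4]
    for out in n:
        log(n)
        num += elems % num
    return out

11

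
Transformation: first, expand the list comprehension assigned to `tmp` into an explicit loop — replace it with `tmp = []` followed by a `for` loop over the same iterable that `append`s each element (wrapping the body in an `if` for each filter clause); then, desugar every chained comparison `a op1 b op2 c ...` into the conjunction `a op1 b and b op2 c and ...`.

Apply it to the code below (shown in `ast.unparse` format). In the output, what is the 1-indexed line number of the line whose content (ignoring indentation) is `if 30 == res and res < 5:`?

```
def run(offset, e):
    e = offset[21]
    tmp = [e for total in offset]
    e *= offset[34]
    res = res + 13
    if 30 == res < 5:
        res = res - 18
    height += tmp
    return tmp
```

8

Transformed code:
def run(offset, e):
    e = offset[21]
    tmp = []
    for total in offset:
        tmp.append(e)
    e *= offset[34]
    res = res + 13
    if 30 == res and res < 5:
        res = res - 18
    height += tmp
    return tmp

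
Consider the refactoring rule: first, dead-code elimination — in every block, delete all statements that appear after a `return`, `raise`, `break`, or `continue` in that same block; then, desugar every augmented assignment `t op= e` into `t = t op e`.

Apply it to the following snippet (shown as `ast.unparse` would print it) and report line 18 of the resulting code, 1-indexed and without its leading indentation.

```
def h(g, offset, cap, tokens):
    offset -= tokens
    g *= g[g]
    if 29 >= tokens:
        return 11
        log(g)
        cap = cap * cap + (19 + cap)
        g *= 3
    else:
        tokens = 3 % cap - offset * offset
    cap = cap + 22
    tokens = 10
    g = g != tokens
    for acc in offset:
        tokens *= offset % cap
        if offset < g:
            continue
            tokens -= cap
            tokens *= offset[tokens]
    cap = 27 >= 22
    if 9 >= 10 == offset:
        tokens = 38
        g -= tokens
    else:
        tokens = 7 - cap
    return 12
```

Transformed code:
def h(g, offset, cap, tokens):
    offset = offset - tokens
    g = g * g[g]
    if 29 >= tokens:
        return 11
    else:
        tokens = 3 % cap - offset * offset
    cap = cap + 22
    tokens = 10
    g = g != tokens
    for acc in offset:
        tokens = tokens * (offset % cap)
        if offset < g:
            continue
    cap = 27 >= 22
    if 9 >= 10 == offset:
        tokens = 38
        g = g - tokens
    else:
        tokens = 7 - cap
    return 12

g = g - tokens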